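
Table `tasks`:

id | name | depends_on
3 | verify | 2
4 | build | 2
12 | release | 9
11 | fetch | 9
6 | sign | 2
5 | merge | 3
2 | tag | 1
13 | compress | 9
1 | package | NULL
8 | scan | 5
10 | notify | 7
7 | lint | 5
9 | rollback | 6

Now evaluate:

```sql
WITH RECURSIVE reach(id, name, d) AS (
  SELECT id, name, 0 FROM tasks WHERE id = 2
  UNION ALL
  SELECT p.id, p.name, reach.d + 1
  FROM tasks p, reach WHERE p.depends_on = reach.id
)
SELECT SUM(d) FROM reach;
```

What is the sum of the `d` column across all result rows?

26

Base: id=2 (tag) at d 0.
Iteration 1: rows with depends_on in {2} -> verify (id 3, d 1), build (id 4, d 1), sign (id 6, d 1).
Iteration 2: rows with depends_on in {3,4,6} -> merge (id 5, d 2), rollback (id 9, d 2).
Iteration 3: rows with depends_on in {5,9} -> lint (id 7, d 3), scan (id 8, d 3), fetch (id 11, d 3), release (id 12, d 3), compress (id 13, d 3).
Iteration 4: rows with depends_on in {7,8,11,12,13} -> notify (id 10, d 4).
Iteration 5: no rows with depends_on in {10}; recursion stops.
SUM(d) = 0 + 1 + 1 + 1 + 2 + 2 + 3 + 3 + 3 + 3 + 3 + 4 = 26.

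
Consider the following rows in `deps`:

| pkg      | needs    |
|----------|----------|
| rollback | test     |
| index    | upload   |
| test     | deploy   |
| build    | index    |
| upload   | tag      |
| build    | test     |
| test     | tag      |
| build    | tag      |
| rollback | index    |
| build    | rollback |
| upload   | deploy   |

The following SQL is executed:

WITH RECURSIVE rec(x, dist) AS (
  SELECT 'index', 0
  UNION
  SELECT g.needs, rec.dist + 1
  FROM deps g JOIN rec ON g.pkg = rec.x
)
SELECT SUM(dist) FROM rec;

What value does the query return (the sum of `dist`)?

5

Base: (index, dist=0).
Iteration 1: edges from {index} -> (upload, dist=1).
Iteration 2: edges from {upload} -> (deploy, dist=2), (tag, dist=2).
Iteration 3: no outgoing edges from {deploy,tag}; recursion stops.
SUM(dist) = 0 + 1 + 2 + 2 = 5.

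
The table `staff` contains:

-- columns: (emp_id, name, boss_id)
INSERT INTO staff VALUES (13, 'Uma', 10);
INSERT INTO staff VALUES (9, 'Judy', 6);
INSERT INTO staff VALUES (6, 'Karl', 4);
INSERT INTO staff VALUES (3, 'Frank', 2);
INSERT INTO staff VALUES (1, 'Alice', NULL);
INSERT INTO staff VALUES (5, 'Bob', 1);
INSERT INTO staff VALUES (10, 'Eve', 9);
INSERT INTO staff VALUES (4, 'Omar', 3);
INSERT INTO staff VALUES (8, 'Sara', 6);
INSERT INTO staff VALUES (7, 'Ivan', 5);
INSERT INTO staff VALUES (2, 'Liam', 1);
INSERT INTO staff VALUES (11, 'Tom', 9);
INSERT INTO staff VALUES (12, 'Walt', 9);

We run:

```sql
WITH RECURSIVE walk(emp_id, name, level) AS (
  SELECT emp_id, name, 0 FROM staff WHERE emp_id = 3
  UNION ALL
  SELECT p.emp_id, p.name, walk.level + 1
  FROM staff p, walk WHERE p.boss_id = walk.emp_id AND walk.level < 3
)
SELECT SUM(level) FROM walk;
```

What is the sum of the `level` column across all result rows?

9

Base: emp_id=3 (Frank) at level 0.
Iteration 1: rows with boss_id in {3} -> Omar (id 4, level 1).
Iteration 2: rows with boss_id in {4} -> Karl (id 6, level 2).
Iteration 3: rows with boss_id in {6} -> Sara (id 8, level 3), Judy (id 9, level 3).
Iteration 4: level < 3 fails for all current rows; recursion stops.
SUM(level) = 0 + 1 + 2 + 3 + 3 = 9.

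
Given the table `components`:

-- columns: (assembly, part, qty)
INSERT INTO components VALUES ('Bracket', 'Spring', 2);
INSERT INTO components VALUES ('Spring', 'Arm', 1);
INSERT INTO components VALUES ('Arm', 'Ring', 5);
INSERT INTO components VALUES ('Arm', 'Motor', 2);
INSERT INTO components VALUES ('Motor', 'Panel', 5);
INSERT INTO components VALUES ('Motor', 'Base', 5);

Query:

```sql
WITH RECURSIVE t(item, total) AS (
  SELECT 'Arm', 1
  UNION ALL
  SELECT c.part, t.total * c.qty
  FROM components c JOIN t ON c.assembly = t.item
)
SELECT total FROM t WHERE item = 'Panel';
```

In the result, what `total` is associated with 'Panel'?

10

Base: (Arm, total=1).
Iteration 1: components of {Arm} -> Motor = 1*2 = 2, Ring = 1*5 = 5.
Iteration 2: components of {Motor,Ring} -> Base = 2*5 = 10, Panel = 2*5 = 10.
Iteration 3: no further components; recursion stops.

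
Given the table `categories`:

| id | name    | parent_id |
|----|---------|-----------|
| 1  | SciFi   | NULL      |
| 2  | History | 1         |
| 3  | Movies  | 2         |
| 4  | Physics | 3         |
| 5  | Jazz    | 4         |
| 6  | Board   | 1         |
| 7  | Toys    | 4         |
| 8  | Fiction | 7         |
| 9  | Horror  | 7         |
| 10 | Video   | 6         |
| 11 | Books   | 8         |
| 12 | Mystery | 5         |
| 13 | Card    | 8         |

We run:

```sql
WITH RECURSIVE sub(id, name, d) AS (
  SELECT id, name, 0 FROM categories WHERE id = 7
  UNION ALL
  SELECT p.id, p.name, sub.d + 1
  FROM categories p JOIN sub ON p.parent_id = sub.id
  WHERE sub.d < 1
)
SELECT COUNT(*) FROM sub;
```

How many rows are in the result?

Base: id=7 (Toys) at d 0.
Iteration 1: rows with parent_id in {7} -> Fiction (id 8, d 1), Horror (id 9, d 1).
Iteration 2: d < 1 fails for all current rows; recursion stops.
Total rows emitted: 3.

3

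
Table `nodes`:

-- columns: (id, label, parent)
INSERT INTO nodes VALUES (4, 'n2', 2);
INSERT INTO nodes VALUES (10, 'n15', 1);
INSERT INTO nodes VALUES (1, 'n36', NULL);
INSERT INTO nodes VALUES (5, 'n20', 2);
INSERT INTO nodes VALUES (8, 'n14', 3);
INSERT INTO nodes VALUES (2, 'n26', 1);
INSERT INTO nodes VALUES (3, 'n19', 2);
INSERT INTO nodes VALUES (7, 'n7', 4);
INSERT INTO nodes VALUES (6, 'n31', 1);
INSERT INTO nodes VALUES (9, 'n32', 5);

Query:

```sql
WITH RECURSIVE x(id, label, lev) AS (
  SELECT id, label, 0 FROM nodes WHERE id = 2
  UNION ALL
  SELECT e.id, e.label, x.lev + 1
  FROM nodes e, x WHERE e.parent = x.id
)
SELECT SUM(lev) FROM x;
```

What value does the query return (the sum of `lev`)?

Base: id=2 (n26) at lev 0.
Iteration 1: rows with parent in {2} -> n19 (id 3, lev 1), n2 (id 4, lev 1), n20 (id 5, lev 1).
Iteration 2: rows with parent in {3,4,5} -> n7 (id 7, lev 2), n14 (id 8, lev 2), n32 (id 9, lev 2).
Iteration 3: no rows with parent in {7,8,9}; recursion stops.
SUM(lev) = 0 + 1 + 1 + 1 + 2 + 2 + 2 = 9.

9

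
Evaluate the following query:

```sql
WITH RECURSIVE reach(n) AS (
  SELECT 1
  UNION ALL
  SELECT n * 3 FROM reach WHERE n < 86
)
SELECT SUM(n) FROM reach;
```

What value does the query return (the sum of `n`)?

Base: n=1.
Iteration 1: 1 < 86 holds -> n = 1 * 3 = 3.
Iteration 2: 3 < 86 holds -> n = 3 * 3 = 9.
Iteration 3: 9 < 86 holds -> n = 9 * 3 = 27.
Iteration 4: 27 < 86 holds -> n = 27 * 3 = 81.
Iteration 5: 81 < 86 holds -> n = 81 * 3 = 243.
Iteration 6: 243 < 86 fails; recursion stops.
SUM(n) = 1 + 3 + 9 + 27 + 81 + 243 = 364.

364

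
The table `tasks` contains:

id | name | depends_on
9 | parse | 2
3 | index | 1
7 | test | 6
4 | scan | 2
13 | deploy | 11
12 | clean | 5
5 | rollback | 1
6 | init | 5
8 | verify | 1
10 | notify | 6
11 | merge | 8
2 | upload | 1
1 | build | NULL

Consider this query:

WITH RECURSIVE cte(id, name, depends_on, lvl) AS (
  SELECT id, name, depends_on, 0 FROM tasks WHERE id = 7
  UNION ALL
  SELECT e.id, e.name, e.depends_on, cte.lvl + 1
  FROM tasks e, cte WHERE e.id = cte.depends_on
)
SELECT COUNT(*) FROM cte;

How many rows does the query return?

Base: id=7 (test), depends_on=6, lvl 0.
Iteration 1: join on id=6 -> init (id 6, depends_on=5, lvl 1).
Iteration 2: join on id=5 -> rollback (id 5, depends_on=1, lvl 2).
Iteration 3: join on id=1 -> build (id 1, depends_on=NULL, lvl 3).
Iteration 4: depends_on is NULL; no match; recursion stops.
Total rows emitted: 4.

4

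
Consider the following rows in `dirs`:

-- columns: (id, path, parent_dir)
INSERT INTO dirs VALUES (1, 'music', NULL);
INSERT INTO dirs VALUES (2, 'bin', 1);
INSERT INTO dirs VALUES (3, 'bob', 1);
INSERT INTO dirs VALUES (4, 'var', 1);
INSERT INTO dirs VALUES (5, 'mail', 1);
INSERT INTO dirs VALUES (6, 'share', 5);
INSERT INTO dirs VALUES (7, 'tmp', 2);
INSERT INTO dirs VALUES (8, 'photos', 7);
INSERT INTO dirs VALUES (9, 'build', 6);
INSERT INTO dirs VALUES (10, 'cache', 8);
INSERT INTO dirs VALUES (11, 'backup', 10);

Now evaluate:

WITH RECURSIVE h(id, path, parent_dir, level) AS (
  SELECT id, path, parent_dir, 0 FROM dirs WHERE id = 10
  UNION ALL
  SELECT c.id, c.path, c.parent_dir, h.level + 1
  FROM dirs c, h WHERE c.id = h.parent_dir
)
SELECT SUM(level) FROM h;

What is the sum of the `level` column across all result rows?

Base: id=10 (cache), parent_dir=8, level 0.
Iteration 1: join on id=8 -> photos (id 8, parent_dir=7, level 1).
Iteration 2: join on id=7 -> tmp (id 7, parent_dir=2, level 2).
Iteration 3: join on id=2 -> bin (id 2, parent_dir=1, level 3).
Iteration 4: join on id=1 -> music (id 1, parent_dir=NULL, level 4).
Iteration 5: parent_dir is NULL; no match; recursion stops.
SUM(level) = 0 + 1 + 2 + 3 + 4 = 10.

10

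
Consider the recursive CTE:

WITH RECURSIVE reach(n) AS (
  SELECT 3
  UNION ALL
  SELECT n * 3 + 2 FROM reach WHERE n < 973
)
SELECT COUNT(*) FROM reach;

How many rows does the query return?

7

Base: n=3.
Iteration 1: 3 < 973 holds -> n = 3 * 3 + 2 = 11.
Iteration 2: 11 < 973 holds -> n = 11 * 3 + 2 = 35.
Iteration 3: 35 < 973 holds -> n = 35 * 3 + 2 = 107.
Iteration 4: 107 < 973 holds -> n = 107 * 3 + 2 = 323.
Iteration 5: 323 < 973 holds -> n = 323 * 3 + 2 = 971.
Iteration 6: 971 < 973 holds -> n = 971 * 3 + 2 = 2915.
Iteration 7: 2915 < 973 fails; recursion stops.
Total rows emitted: 7.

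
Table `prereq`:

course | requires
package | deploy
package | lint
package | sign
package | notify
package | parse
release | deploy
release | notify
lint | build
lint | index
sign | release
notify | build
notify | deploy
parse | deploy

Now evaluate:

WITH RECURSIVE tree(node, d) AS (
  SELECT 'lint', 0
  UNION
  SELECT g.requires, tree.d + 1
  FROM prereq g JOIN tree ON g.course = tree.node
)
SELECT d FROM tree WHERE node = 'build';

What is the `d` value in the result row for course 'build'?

1

Base: (lint, d=0).
Iteration 1: edges from {lint} -> (build, d=1), (index, d=1).
Iteration 2: no outgoing edges from {build,index}; recursion stops.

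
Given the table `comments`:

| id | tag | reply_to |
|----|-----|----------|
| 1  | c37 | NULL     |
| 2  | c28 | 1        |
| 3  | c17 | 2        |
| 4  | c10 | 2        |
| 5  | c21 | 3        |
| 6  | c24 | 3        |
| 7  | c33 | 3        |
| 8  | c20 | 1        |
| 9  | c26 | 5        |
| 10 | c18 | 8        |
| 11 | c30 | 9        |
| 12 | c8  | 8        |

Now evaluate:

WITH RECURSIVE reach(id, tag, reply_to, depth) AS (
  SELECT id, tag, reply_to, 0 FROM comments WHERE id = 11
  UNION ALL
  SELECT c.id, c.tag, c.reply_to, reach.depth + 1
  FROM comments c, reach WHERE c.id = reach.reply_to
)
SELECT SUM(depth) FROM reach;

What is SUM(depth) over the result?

15

Base: id=11 (c30), reply_to=9, depth 0.
Iteration 1: join on id=9 -> c26 (id 9, reply_to=5, depth 1).
Iteration 2: join on id=5 -> c21 (id 5, reply_to=3, depth 2).
Iteration 3: join on id=3 -> c17 (id 3, reply_to=2, depth 3).
Iteration 4: join on id=2 -> c28 (id 2, reply_to=1, depth 4).
Iteration 5: join on id=1 -> c37 (id 1, reply_to=NULL, depth 5).
Iteration 6: reply_to is NULL; no match; recursion stops.
SUM(depth) = 0 + 1 + 2 + 3 + 4 + 5 = 15.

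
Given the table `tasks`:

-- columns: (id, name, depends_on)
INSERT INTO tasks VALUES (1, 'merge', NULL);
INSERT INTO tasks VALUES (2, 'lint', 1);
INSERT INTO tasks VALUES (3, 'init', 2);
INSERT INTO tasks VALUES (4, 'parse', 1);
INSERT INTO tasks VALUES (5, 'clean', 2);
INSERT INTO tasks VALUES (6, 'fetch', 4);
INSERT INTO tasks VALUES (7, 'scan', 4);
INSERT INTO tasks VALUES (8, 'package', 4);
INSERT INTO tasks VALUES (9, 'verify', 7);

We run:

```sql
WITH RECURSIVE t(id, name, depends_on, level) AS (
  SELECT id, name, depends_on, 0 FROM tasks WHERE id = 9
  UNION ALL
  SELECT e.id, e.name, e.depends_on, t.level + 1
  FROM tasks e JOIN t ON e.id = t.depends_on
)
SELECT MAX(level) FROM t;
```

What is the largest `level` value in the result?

3

Base: id=9 (verify), depends_on=7, level 0.
Iteration 1: join on id=7 -> scan (id 7, depends_on=4, level 1).
Iteration 2: join on id=4 -> parse (id 4, depends_on=1, level 2).
Iteration 3: join on id=1 -> merge (id 1, depends_on=NULL, level 3).
Iteration 4: depends_on is NULL; no match; recursion stops.
level values: 0, 1, 2, 3; the maximum is 3.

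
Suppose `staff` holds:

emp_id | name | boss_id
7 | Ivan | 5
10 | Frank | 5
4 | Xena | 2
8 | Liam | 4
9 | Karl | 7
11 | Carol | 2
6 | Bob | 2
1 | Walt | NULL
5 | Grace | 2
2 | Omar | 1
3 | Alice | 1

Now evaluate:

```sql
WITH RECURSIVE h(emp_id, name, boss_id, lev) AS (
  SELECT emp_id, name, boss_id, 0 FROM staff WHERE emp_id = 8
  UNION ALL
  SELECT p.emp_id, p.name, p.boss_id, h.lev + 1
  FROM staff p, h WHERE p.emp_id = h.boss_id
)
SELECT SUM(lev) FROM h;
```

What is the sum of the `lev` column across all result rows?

Base: emp_id=8 (Liam), boss_id=4, lev 0.
Iteration 1: join on emp_id=4 -> Xena (id 4, boss_id=2, lev 1).
Iteration 2: join on emp_id=2 -> Omar (id 2, boss_id=1, lev 2).
Iteration 3: join on emp_id=1 -> Walt (id 1, boss_id=NULL, lev 3).
Iteration 4: boss_id is NULL; no match; recursion stops.
SUM(lev) = 0 + 1 + 2 + 3 = 6.

6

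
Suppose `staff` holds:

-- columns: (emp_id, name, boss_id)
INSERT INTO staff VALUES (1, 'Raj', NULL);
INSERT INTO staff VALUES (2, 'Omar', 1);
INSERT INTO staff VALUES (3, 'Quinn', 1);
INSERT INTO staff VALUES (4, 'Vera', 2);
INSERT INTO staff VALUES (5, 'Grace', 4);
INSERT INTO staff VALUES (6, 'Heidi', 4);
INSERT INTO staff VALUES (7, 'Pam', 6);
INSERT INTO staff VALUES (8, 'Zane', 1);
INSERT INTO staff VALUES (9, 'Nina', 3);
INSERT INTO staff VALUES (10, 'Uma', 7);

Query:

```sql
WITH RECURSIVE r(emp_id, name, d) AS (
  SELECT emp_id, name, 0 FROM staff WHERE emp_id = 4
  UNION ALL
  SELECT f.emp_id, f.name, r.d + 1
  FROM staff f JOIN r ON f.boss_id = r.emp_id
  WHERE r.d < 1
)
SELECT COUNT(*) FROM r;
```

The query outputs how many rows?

Base: emp_id=4 (Vera) at d 0.
Iteration 1: rows with boss_id in {4} -> Grace (id 5, d 1), Heidi (id 6, d 1).
Iteration 2: d < 1 fails for all current rows; recursion stops.
Total rows emitted: 3.

3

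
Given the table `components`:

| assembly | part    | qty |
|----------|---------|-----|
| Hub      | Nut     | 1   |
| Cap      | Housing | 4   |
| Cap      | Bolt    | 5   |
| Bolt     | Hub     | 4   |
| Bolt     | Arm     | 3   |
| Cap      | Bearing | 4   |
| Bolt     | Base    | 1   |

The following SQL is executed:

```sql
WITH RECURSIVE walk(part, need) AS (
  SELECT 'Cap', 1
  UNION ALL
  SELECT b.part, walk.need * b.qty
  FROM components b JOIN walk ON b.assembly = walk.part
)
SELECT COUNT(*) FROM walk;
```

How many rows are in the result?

Base: (Cap, need=1).
Iteration 1: components of {Cap} -> Bearing = 1*4 = 4, Bolt = 1*5 = 5, Housing = 1*4 = 4.
Iteration 2: components of {Bearing,Bolt,Housing} -> Arm = 5*3 = 15, Base = 5*1 = 5, Hub = 5*4 = 20.
Iteration 3: components of {Arm,Base,Hub} -> Nut = 20*1 = 20.
Iteration 4: no further components; recursion stops.
Total rows emitted: 8.

8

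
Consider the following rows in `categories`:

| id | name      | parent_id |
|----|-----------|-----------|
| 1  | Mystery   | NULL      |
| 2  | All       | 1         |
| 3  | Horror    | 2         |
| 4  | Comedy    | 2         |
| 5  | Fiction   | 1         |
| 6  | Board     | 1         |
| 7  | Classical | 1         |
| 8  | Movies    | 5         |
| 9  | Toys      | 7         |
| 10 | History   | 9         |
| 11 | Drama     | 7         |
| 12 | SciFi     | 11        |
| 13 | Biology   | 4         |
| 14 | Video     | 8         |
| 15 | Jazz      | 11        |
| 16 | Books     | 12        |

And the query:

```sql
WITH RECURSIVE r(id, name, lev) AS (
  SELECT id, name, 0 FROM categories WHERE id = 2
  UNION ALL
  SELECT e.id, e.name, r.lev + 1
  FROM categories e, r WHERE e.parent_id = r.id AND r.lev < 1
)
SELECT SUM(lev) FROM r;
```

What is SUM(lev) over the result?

2

Base: id=2 (All) at lev 0.
Iteration 1: rows with parent_id in {2} -> Horror (id 3, lev 1), Comedy (id 4, lev 1).
Iteration 2: lev < 1 fails for all current rows; recursion stops.
SUM(lev) = 0 + 1 + 1 = 2.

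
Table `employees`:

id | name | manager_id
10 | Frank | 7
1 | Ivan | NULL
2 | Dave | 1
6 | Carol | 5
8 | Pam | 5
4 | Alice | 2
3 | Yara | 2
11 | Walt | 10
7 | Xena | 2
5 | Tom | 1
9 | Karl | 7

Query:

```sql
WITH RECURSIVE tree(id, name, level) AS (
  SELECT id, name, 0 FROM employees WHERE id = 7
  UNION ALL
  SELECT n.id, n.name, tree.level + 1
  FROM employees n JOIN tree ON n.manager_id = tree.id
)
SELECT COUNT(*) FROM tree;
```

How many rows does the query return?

Base: id=7 (Xena) at level 0.
Iteration 1: rows with manager_id in {7} -> Karl (id 9, level 1), Frank (id 10, level 1).
Iteration 2: rows with manager_id in {9,10} -> Walt (id 11, level 2).
Iteration 3: no rows with manager_id in {11}; recursion stops.
Total rows emitted: 4.

4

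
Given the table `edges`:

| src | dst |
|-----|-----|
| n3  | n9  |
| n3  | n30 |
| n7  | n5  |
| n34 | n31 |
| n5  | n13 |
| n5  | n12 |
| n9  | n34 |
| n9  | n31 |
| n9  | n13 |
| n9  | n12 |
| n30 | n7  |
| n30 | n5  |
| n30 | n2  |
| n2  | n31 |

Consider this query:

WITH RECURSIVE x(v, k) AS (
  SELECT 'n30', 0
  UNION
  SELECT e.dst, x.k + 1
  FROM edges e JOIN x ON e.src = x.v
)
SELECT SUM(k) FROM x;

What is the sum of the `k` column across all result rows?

Base: (n30, k=0).
Iteration 1: edges from {n30} -> (n2, k=1), (n5, k=1), (n7, k=1).
Iteration 2: edges from {n2,n5,n7} -> (n12, k=2), (n13, k=2), (n31, k=2), (n5, k=2).
Iteration 3: edges from {n12,n13,n31,n5} -> (n12, k=3), (n13, k=3).
Iteration 4: no outgoing edges from {n12,n13}; recursion stops.
SUM(k) = 0 + 1 + 1 + 1 + 2 + 2 + 2 + 2 + 3 + 3 = 17.

17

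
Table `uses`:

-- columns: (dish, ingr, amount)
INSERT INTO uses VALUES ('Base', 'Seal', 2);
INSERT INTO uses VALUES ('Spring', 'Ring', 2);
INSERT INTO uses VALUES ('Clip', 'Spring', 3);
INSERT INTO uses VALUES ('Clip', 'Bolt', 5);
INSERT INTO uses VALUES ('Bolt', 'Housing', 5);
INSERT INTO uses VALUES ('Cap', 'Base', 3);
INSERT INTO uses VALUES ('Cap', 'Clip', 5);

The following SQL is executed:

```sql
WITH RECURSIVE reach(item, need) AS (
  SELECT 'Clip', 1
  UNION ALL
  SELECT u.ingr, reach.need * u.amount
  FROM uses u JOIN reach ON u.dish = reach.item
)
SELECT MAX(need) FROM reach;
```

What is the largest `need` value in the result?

25

Base: (Clip, need=1).
Iteration 1: components of {Clip} -> Bolt = 1*5 = 5, Spring = 1*3 = 3.
Iteration 2: components of {Bolt,Spring} -> Housing = 5*5 = 25, Ring = 3*2 = 6.
Iteration 3: no further components; recursion stops.
need values: 1, 3, 5, 6, 25; the maximum is 25.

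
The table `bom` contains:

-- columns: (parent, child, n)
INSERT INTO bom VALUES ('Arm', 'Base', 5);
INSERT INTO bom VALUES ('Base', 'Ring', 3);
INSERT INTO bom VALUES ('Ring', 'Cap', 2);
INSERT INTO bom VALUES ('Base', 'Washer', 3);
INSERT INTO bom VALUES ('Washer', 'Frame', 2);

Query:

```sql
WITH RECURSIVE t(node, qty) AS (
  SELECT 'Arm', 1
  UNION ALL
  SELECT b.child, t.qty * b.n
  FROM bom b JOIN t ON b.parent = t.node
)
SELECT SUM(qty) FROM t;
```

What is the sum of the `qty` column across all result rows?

Base: (Arm, qty=1).
Iteration 1: components of {Arm} -> Base = 1*5 = 5.
Iteration 2: components of {Base} -> Ring = 5*3 = 15, Washer = 5*3 = 15.
Iteration 3: components of {Ring,Washer} -> Cap = 15*2 = 30, Frame = 15*2 = 30.
Iteration 4: no further components; recursion stops.
SUM(qty) = 1 + 5 + 15 + 15 + 30 + 30 = 96.

96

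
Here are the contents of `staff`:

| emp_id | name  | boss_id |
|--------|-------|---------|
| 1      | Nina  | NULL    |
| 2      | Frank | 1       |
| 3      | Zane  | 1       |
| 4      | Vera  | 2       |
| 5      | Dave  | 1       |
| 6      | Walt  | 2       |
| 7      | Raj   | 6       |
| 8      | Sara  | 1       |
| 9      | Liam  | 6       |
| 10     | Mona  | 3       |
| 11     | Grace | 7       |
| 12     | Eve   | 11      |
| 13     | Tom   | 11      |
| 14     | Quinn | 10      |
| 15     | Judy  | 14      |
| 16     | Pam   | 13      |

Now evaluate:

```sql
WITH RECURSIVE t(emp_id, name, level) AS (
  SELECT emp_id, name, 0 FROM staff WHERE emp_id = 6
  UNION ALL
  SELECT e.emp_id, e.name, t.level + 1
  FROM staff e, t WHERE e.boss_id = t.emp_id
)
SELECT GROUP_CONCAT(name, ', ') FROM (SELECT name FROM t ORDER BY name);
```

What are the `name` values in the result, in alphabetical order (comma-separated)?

Eve, Grace, Liam, Pam, Raj, Tom, Walt

Base: emp_id=6 (Walt) at level 0.
Iteration 1: rows with boss_id in {6} -> Raj (id 7, level 1), Liam (id 9, level 1).
Iteration 2: rows with boss_id in {7,9} -> Grace (id 11, level 2).
Iteration 3: rows with boss_id in {11} -> Eve (id 12, level 3), Tom (id 13, level 3).
Iteration 4: rows with boss_id in {12,13} -> Pam (id 16, level 4).
Iteration 5: no rows with boss_id in {16}; recursion stops.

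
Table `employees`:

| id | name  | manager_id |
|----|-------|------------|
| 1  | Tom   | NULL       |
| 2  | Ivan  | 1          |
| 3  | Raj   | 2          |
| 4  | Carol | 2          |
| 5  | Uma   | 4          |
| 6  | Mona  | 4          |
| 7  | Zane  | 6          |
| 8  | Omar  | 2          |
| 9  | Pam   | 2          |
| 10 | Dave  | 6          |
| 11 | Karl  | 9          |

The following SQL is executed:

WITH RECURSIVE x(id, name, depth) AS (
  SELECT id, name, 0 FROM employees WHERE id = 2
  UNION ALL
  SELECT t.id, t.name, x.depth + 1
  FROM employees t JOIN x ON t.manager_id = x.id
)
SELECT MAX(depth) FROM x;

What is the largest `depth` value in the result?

Base: id=2 (Ivan) at depth 0.
Iteration 1: rows with manager_id in {2} -> Raj (id 3, depth 1), Carol (id 4, depth 1), Omar (id 8, depth 1), Pam (id 9, depth 1).
Iteration 2: rows with manager_id in {3,4,8,9} -> Uma (id 5, depth 2), Mona (id 6, depth 2), Karl (id 11, depth 2).
Iteration 3: rows with manager_id in {5,6,11} -> Zane (id 7, depth 3), Dave (id 10, depth 3).
Iteration 4: no rows with manager_id in {7,10}; recursion stops.
depth values: 0, 1, 1, 1, 1, 2, 2, 2, 3, 3; the maximum is 3.

3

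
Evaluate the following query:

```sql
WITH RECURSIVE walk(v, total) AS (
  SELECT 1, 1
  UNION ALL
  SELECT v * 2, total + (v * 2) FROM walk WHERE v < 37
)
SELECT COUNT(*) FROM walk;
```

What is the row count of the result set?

Base: v=1, total=1.
Iteration 1: 1 < 37 holds -> v = 1 * 2 = 2, total = 1 + 2 = 3.
Iteration 2: 2 < 37 holds -> v = 2 * 2 = 4, total = 3 + 4 = 7.
Iteration 3: 4 < 37 holds -> v = 4 * 2 = 8, total = 7 + 8 = 15.
Iteration 4: 8 < 37 holds -> v = 8 * 2 = 16, total = 15 + 16 = 31.
Iteration 5: 16 < 37 holds -> v = 16 * 2 = 32, total = 31 + 32 = 63.
Iteration 6: 32 < 37 holds -> v = 32 * 2 = 64, total = 63 + 64 = 127.
Iteration 7: 64 < 37 fails; recursion stops.
Total rows emitted: 7.

7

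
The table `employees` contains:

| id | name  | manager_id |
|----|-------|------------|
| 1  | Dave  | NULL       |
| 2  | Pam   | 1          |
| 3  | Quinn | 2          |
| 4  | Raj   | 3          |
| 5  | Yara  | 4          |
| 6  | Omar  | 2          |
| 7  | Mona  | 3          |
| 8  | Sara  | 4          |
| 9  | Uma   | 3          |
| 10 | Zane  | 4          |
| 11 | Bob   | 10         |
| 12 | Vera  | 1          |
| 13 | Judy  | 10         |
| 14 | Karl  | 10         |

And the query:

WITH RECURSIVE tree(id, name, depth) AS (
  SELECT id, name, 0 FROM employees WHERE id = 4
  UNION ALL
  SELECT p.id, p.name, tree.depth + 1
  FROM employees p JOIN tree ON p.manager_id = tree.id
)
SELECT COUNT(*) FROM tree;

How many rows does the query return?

Base: id=4 (Raj) at depth 0.
Iteration 1: rows with manager_id in {4} -> Yara (id 5, depth 1), Sara (id 8, depth 1), Zane (id 10, depth 1).
Iteration 2: rows with manager_id in {5,8,10} -> Bob (id 11, depth 2), Judy (id 13, depth 2), Karl (id 14, depth 2).
Iteration 3: no rows with manager_id in {11,13,14}; recursion stops.
Total rows emitted: 7.

7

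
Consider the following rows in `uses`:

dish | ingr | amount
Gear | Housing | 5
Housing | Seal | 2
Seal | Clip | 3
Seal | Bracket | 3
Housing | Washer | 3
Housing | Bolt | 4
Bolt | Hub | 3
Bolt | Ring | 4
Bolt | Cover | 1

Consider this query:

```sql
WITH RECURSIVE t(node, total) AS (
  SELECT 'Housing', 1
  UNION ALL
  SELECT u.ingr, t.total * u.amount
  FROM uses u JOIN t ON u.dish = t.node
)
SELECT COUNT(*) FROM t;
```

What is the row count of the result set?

Base: (Housing, total=1).
Iteration 1: components of {Housing} -> Bolt = 1*4 = 4, Seal = 1*2 = 2, Washer = 1*3 = 3.
Iteration 2: components of {Bolt,Seal,Washer} -> Bracket = 2*3 = 6, Clip = 2*3 = 6, Cover = 4*1 = 4, Hub = 4*3 = 12, Ring = 4*4 = 16.
Iteration 3: no further components; recursion stops.
Total rows emitted: 9.

9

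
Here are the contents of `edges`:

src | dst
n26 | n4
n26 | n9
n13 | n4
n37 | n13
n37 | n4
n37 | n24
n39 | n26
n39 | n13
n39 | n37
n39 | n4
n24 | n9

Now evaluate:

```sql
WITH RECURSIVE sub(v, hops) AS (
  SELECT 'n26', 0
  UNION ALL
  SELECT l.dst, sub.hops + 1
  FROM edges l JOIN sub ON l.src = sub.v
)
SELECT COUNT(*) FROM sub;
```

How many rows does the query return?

Base: (n26, hops=0).
Iteration 1: edges from {n26} -> (n4, hops=1), (n9, hops=1).
Iteration 2: no outgoing edges from {n4,n9}; recursion stops.
Total rows emitted: 3.

3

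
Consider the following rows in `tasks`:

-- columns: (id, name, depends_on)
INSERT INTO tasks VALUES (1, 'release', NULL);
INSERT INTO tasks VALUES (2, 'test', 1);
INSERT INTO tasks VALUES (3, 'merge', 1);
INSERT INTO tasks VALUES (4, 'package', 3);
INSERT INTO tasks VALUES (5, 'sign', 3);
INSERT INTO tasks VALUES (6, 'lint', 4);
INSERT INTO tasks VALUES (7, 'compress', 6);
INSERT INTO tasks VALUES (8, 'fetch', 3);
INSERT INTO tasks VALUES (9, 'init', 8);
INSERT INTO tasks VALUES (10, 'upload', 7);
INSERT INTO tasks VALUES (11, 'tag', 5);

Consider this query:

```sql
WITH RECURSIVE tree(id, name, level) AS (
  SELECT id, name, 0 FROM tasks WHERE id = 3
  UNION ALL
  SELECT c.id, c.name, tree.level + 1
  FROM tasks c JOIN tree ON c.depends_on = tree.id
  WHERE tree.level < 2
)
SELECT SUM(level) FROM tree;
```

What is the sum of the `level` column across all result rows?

Base: id=3 (merge) at level 0.
Iteration 1: rows with depends_on in {3} -> package (id 4, level 1), sign (id 5, level 1), fetch (id 8, level 1).
Iteration 2: rows with depends_on in {4,5,8} -> lint (id 6, level 2), init (id 9, level 2), tag (id 11, level 2).
Iteration 3: level < 2 fails for all current rows; recursion stops.
SUM(level) = 0 + 1 + 1 + 1 + 2 + 2 + 2 = 9.

9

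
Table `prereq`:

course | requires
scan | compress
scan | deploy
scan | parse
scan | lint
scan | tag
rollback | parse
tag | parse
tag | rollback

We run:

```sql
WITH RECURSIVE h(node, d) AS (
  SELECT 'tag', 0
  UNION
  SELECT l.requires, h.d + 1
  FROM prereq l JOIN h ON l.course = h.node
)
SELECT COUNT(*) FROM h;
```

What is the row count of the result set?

Base: (tag, d=0).
Iteration 1: edges from {tag} -> (parse, d=1), (rollback, d=1).
Iteration 2: edges from {parse,rollback} -> (parse, d=2).
Iteration 3: no outgoing edges from {parse}; recursion stops.
Total rows emitted: 4.

4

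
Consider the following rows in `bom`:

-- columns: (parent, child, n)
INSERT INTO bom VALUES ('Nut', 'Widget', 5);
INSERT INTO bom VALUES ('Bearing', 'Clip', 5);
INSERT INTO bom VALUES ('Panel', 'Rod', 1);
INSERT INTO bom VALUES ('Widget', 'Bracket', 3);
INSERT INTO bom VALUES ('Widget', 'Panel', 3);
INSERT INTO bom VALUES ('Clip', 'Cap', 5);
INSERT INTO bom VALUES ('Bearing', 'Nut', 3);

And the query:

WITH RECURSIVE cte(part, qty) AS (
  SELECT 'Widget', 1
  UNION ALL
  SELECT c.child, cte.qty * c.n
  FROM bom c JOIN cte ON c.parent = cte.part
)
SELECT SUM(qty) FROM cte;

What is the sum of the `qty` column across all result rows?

Base: (Widget, qty=1).
Iteration 1: components of {Widget} -> Bracket = 1*3 = 3, Panel = 1*3 = 3.
Iteration 2: components of {Bracket,Panel} -> Rod = 3*1 = 3.
Iteration 3: no further components; recursion stops.
SUM(qty) = 1 + 3 + 3 + 3 = 10.

10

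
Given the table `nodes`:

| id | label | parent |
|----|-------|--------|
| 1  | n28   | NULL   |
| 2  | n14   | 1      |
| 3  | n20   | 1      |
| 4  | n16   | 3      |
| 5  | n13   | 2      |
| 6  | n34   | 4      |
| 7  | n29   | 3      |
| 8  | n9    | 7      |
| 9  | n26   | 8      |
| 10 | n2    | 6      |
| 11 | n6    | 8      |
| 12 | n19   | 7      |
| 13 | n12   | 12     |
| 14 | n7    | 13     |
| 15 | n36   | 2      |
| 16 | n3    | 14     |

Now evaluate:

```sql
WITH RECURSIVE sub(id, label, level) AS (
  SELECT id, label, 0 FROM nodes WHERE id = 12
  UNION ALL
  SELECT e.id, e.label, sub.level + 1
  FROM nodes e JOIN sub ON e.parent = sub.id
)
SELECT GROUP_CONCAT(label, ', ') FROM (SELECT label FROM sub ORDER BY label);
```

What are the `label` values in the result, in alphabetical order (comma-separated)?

n12, n19, n3, n7

Base: id=12 (n19) at level 0.
Iteration 1: rows with parent in {12} -> n12 (id 13, level 1).
Iteration 2: rows with parent in {13} -> n7 (id 14, level 2).
Iteration 3: rows with parent in {14} -> n3 (id 16, level 3).
Iteration 4: no rows with parent in {16}; recursion stops.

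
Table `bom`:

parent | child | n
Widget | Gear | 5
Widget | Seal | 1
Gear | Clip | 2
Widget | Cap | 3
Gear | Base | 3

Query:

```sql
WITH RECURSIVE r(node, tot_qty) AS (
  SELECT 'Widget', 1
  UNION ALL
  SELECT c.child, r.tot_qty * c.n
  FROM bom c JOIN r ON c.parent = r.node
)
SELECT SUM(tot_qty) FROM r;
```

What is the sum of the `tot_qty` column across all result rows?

35

Base: (Widget, tot_qty=1).
Iteration 1: components of {Widget} -> Cap = 1*3 = 3, Gear = 1*5 = 5, Seal = 1*1 = 1.
Iteration 2: components of {Cap,Gear,Seal} -> Base = 5*3 = 15, Clip = 5*2 = 10.
Iteration 3: no further components; recursion stops.
SUM(tot_qty) = 1 + 5 + 3 + 1 + 10 + 15 = 35.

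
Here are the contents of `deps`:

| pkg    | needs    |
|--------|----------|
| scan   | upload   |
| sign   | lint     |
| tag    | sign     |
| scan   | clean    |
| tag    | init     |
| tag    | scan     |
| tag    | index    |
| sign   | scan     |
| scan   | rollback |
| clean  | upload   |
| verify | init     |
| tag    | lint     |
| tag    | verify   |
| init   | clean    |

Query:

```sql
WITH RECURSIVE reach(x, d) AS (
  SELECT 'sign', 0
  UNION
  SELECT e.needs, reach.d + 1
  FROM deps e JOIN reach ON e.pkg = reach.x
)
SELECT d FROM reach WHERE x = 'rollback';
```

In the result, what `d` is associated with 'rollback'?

Base: (sign, d=0).
Iteration 1: edges from {sign} -> (lint, d=1), (scan, d=1).
Iteration 2: edges from {lint,scan} -> (clean, d=2), (rollback, d=2), (upload, d=2).
Iteration 3: edges from {clean,rollback,upload} -> (upload, d=3).
Iteration 4: no outgoing edges from {upload}; recursion stops.

2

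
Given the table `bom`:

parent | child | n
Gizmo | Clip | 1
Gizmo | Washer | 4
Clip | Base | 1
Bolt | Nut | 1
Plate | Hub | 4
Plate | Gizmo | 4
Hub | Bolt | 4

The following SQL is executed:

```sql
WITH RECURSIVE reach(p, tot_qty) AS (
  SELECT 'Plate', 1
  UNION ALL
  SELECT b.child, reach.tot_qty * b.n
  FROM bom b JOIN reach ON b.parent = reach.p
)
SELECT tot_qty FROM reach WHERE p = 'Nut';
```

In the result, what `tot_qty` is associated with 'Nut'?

Base: (Plate, tot_qty=1).
Iteration 1: components of {Plate} -> Gizmo = 1*4 = 4, Hub = 1*4 = 4.
Iteration 2: components of {Gizmo,Hub} -> Bolt = 4*4 = 16, Clip = 4*1 = 4, Washer = 4*4 = 16.
Iteration 3: components of {Bolt,Clip,Washer} -> Base = 4*1 = 4, Nut = 16*1 = 16.
Iteration 4: no further components; recursion stops.

16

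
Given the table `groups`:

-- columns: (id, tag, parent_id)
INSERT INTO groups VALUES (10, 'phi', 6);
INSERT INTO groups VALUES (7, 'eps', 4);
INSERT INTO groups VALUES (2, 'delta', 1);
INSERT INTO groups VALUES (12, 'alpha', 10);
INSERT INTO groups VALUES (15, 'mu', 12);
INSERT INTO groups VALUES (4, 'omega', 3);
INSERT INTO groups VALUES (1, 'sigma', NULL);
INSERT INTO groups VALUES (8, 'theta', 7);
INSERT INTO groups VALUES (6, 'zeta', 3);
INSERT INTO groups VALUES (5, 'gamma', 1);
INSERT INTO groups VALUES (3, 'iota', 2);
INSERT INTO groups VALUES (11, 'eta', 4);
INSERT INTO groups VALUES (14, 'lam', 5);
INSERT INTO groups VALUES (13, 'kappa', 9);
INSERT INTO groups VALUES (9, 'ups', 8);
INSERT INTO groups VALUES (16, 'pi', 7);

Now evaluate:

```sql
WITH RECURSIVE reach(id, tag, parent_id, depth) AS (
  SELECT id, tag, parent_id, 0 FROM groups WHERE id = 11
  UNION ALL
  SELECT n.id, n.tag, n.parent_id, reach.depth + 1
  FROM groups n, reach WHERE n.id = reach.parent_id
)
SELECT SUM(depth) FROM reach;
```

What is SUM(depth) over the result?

10

Base: id=11 (eta), parent_id=4, depth 0.
Iteration 1: join on id=4 -> omega (id 4, parent_id=3, depth 1).
Iteration 2: join on id=3 -> iota (id 3, parent_id=2, depth 2).
Iteration 3: join on id=2 -> delta (id 2, parent_id=1, depth 3).
Iteration 4: join on id=1 -> sigma (id 1, parent_id=NULL, depth 4).
Iteration 5: parent_id is NULL; no match; recursion stops.
SUM(depth) = 0 + 1 + 2 + 3 + 4 = 10.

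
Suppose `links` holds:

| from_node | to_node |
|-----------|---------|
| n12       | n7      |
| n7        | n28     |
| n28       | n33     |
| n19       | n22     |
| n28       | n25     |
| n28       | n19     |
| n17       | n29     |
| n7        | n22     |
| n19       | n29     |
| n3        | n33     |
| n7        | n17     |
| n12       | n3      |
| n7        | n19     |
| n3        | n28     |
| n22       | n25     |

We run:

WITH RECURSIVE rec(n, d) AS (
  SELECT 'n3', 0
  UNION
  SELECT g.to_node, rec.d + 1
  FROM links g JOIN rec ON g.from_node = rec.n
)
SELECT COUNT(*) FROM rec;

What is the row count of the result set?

9

Base: (n3, d=0).
Iteration 1: edges from {n3} -> (n28, d=1), (n33, d=1).
Iteration 2: edges from {n28,n33} -> (n19, d=2), (n25, d=2), (n33, d=2).
Iteration 3: edges from {n19,n25,n33} -> (n22, d=3), (n29, d=3).
Iteration 4: edges from {n22,n29} -> (n25, d=4).
Iteration 5: no outgoing edges from {n25}; recursion stops.
Total rows emitted: 9.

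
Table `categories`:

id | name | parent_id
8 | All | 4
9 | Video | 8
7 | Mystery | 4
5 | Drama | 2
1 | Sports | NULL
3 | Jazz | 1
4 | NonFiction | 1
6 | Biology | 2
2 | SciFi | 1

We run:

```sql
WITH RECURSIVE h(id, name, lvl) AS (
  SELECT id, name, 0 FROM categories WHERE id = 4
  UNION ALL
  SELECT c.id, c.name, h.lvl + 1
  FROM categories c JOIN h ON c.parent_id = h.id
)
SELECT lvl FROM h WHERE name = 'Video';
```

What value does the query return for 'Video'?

Base: id=4 (NonFiction) at lvl 0.
Iteration 1: rows with parent_id in {4} -> Mystery (id 7, lvl 1), All (id 8, lvl 1).
Iteration 2: rows with parent_id in {7,8} -> Video (id 9, lvl 2).
Iteration 3: no rows with parent_id in {9}; recursion stops.

2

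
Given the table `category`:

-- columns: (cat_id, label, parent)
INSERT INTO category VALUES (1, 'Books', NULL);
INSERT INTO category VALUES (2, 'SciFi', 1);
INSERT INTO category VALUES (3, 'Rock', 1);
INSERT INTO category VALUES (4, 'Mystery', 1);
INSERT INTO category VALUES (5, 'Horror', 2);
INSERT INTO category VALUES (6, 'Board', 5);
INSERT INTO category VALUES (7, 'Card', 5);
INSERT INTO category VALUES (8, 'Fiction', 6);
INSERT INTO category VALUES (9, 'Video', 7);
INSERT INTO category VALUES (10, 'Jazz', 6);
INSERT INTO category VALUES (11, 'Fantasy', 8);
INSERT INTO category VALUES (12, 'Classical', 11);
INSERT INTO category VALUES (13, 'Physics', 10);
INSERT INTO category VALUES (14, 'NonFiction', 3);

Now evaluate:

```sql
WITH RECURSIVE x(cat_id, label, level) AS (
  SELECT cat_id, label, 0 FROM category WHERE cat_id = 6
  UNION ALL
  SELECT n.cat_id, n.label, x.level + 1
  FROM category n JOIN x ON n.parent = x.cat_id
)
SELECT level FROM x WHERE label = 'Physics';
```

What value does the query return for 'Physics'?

2

Base: cat_id=6 (Board) at level 0.
Iteration 1: rows with parent in {6} -> Fiction (id 8, level 1), Jazz (id 10, level 1).
Iteration 2: rows with parent in {8,10} -> Fantasy (id 11, level 2), Physics (id 13, level 2).
Iteration 3: rows with parent in {11,13} -> Classical (id 12, level 3).
Iteration 4: no rows with parent in {12}; recursion stops.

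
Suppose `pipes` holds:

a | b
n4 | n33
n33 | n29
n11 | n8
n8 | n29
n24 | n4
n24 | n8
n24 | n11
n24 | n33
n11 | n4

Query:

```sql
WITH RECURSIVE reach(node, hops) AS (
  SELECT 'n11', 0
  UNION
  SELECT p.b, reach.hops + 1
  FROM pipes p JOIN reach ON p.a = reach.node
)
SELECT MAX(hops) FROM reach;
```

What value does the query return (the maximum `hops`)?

3

Base: (n11, hops=0).
Iteration 1: edges from {n11} -> (n4, hops=1), (n8, hops=1).
Iteration 2: edges from {n4,n8} -> (n29, hops=2), (n33, hops=2).
Iteration 3: edges from {n29,n33} -> (n29, hops=3).
Iteration 4: no outgoing edges from {n29}; recursion stops.
hops values: 0, 1, 1, 2, 2, 3; the maximum is 3.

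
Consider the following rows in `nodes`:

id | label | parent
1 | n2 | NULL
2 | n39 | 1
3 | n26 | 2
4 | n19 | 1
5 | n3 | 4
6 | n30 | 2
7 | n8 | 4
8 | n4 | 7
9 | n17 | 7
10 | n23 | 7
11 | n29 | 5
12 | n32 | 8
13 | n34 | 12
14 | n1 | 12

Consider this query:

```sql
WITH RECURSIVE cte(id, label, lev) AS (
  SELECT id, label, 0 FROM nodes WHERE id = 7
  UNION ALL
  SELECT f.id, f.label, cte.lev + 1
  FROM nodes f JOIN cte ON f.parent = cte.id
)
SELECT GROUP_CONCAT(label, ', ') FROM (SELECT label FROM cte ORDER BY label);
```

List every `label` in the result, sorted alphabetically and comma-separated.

Base: id=7 (n8) at lev 0.
Iteration 1: rows with parent in {7} -> n4 (id 8, lev 1), n17 (id 9, lev 1), n23 (id 10, lev 1).
Iteration 2: rows with parent in {8,9,10} -> n32 (id 12, lev 2).
Iteration 3: rows with parent in {12} -> n34 (id 13, lev 3), n1 (id 14, lev 3).
Iteration 4: no rows with parent in {13,14}; recursion stops.

n1, n17, n23, n32, n34, n4, n8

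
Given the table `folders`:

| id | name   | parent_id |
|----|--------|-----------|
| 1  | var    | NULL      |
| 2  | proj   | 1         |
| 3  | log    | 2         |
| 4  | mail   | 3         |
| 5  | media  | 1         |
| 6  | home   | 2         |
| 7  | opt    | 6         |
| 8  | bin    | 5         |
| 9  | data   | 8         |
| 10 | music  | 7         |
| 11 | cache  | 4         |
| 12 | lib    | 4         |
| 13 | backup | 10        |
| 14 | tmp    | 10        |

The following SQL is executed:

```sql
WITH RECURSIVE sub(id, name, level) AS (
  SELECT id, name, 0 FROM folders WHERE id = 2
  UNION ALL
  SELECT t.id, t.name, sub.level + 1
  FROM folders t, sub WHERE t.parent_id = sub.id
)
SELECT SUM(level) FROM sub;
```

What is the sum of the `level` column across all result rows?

23

Base: id=2 (proj) at level 0.
Iteration 1: rows with parent_id in {2} -> log (id 3, level 1), home (id 6, level 1).
Iteration 2: rows with parent_id in {3,6} -> mail (id 4, level 2), opt (id 7, level 2).
Iteration 3: rows with parent_id in {4,7} -> music (id 10, level 3), cache (id 11, level 3), lib (id 12, level 3).
Iteration 4: rows with parent_id in {10,11,12} -> backup (id 13, level 4), tmp (id 14, level 4).
Iteration 5: no rows with parent_id in {13,14}; recursion stops.
SUM(level) = 0 + 1 + 1 + 2 + 2 + 3 + 3 + 3 + 4 + 4 = 23.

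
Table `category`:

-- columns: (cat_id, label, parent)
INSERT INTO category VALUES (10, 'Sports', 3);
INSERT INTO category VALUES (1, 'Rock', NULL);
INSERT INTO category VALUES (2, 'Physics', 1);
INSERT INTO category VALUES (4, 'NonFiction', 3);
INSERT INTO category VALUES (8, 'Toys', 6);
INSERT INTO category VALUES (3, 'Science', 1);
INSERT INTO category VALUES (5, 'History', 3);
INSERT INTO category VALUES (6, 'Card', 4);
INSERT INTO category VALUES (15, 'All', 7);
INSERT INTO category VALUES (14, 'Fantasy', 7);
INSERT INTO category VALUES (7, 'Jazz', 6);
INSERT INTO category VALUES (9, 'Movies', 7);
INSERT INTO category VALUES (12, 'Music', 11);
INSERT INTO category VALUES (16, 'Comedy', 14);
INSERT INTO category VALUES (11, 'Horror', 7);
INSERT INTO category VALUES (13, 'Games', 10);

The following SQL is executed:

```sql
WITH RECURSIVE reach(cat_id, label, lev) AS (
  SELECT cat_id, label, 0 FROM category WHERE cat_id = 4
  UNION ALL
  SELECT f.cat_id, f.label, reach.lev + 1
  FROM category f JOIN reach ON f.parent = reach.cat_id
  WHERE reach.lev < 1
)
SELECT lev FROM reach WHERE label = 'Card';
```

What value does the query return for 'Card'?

Base: cat_id=4 (NonFiction) at lev 0.
Iteration 1: rows with parent in {4} -> Card (id 6, lev 1).
Iteration 2: lev < 1 fails for all current rows; recursion stops.

1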